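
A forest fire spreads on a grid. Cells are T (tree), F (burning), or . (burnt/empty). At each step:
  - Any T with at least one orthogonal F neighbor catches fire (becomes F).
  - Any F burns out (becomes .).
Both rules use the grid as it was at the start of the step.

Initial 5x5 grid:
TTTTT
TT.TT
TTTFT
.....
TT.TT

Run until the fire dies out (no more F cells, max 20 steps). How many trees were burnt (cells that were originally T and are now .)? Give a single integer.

Answer: 13

Derivation:
Step 1: +3 fires, +1 burnt (F count now 3)
Step 2: +3 fires, +3 burnt (F count now 3)
Step 3: +4 fires, +3 burnt (F count now 4)
Step 4: +2 fires, +4 burnt (F count now 2)
Step 5: +1 fires, +2 burnt (F count now 1)
Step 6: +0 fires, +1 burnt (F count now 0)
Fire out after step 6
Initially T: 17, now '.': 21
Total burnt (originally-T cells now '.'): 13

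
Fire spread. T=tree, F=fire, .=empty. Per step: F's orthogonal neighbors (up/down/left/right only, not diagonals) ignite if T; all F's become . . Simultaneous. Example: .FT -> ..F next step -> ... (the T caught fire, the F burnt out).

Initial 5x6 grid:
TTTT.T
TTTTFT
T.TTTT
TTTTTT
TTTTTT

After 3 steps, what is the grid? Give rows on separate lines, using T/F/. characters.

Step 1: 3 trees catch fire, 1 burn out
  TTTT.T
  TTTF.F
  T.TTFT
  TTTTTT
  TTTTTT
Step 2: 6 trees catch fire, 3 burn out
  TTTF.F
  TTF...
  T.TF.F
  TTTTFT
  TTTTTT
Step 3: 6 trees catch fire, 6 burn out
  TTF...
  TF....
  T.F...
  TTTF.F
  TTTTFT

TTF...
TF....
T.F...
TTTF.F
TTTTFT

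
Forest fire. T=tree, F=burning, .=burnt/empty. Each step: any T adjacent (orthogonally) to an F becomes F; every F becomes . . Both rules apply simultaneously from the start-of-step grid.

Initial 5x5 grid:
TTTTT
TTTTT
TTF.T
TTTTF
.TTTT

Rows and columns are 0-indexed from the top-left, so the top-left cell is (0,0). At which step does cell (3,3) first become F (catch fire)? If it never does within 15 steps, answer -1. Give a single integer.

Step 1: cell (3,3)='F' (+6 fires, +2 burnt)
  -> target ignites at step 1
Step 2: cell (3,3)='.' (+8 fires, +6 burnt)
Step 3: cell (3,3)='.' (+6 fires, +8 burnt)
Step 4: cell (3,3)='.' (+1 fires, +6 burnt)
Step 5: cell (3,3)='.' (+0 fires, +1 burnt)
  fire out at step 5

1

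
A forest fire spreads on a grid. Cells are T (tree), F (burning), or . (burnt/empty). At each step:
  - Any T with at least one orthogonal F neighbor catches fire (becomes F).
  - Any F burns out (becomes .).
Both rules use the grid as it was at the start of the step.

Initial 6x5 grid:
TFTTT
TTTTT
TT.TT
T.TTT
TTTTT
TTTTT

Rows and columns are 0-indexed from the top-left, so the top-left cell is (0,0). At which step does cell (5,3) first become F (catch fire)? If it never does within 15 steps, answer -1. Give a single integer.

Step 1: cell (5,3)='T' (+3 fires, +1 burnt)
Step 2: cell (5,3)='T' (+4 fires, +3 burnt)
Step 3: cell (5,3)='T' (+3 fires, +4 burnt)
Step 4: cell (5,3)='T' (+3 fires, +3 burnt)
Step 5: cell (5,3)='T' (+3 fires, +3 burnt)
Step 6: cell (5,3)='T' (+5 fires, +3 burnt)
Step 7: cell (5,3)='F' (+4 fires, +5 burnt)
  -> target ignites at step 7
Step 8: cell (5,3)='.' (+2 fires, +4 burnt)
Step 9: cell (5,3)='.' (+0 fires, +2 burnt)
  fire out at step 9

7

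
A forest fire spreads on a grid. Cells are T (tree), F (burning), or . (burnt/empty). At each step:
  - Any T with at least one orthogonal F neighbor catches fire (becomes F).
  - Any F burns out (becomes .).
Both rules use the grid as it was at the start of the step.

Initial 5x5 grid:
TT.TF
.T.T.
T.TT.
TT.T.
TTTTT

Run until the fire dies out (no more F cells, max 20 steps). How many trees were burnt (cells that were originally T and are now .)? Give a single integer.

Answer: 13

Derivation:
Step 1: +1 fires, +1 burnt (F count now 1)
Step 2: +1 fires, +1 burnt (F count now 1)
Step 3: +1 fires, +1 burnt (F count now 1)
Step 4: +2 fires, +1 burnt (F count now 2)
Step 5: +1 fires, +2 burnt (F count now 1)
Step 6: +2 fires, +1 burnt (F count now 2)
Step 7: +1 fires, +2 burnt (F count now 1)
Step 8: +2 fires, +1 burnt (F count now 2)
Step 9: +1 fires, +2 burnt (F count now 1)
Step 10: +1 fires, +1 burnt (F count now 1)
Step 11: +0 fires, +1 burnt (F count now 0)
Fire out after step 11
Initially T: 16, now '.': 22
Total burnt (originally-T cells now '.'): 13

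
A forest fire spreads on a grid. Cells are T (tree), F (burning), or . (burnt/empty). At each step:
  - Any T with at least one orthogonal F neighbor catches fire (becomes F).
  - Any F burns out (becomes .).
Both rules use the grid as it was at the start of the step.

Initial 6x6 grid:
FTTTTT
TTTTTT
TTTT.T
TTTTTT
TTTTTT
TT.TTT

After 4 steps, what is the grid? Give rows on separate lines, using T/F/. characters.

Step 1: 2 trees catch fire, 1 burn out
  .FTTTT
  FTTTTT
  TTTT.T
  TTTTTT
  TTTTTT
  TT.TTT
Step 2: 3 trees catch fire, 2 burn out
  ..FTTT
  .FTTTT
  FTTT.T
  TTTTTT
  TTTTTT
  TT.TTT
Step 3: 4 trees catch fire, 3 burn out
  ...FTT
  ..FTTT
  .FTT.T
  FTTTTT
  TTTTTT
  TT.TTT
Step 4: 5 trees catch fire, 4 burn out
  ....FT
  ...FTT
  ..FT.T
  .FTTTT
  FTTTTT
  TT.TTT

....FT
...FTT
..FT.T
.FTTTT
FTTTTT
TT.TTT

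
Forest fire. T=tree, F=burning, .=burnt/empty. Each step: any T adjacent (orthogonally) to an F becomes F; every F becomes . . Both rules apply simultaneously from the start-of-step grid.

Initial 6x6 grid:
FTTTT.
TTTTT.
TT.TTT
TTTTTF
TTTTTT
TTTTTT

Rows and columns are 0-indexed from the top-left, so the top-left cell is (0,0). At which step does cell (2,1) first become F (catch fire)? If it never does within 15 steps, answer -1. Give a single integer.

Step 1: cell (2,1)='T' (+5 fires, +2 burnt)
Step 2: cell (2,1)='T' (+7 fires, +5 burnt)
Step 3: cell (2,1)='F' (+9 fires, +7 burnt)
  -> target ignites at step 3
Step 4: cell (2,1)='.' (+6 fires, +9 burnt)
Step 5: cell (2,1)='.' (+3 fires, +6 burnt)
Step 6: cell (2,1)='.' (+1 fires, +3 burnt)
Step 7: cell (2,1)='.' (+0 fires, +1 burnt)
  fire out at step 7

3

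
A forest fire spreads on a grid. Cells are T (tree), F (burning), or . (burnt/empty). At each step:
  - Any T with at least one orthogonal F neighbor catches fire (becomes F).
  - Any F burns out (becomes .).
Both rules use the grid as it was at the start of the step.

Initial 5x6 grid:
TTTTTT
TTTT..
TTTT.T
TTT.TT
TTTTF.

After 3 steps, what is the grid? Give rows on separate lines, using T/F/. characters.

Step 1: 2 trees catch fire, 1 burn out
  TTTTTT
  TTTT..
  TTTT.T
  TTT.FT
  TTTF..
Step 2: 2 trees catch fire, 2 burn out
  TTTTTT
  TTTT..
  TTTT.T
  TTT..F
  TTF...
Step 3: 3 trees catch fire, 2 burn out
  TTTTTT
  TTTT..
  TTTT.F
  TTF...
  TF....

TTTTTT
TTTT..
TTTT.F
TTF...
TF....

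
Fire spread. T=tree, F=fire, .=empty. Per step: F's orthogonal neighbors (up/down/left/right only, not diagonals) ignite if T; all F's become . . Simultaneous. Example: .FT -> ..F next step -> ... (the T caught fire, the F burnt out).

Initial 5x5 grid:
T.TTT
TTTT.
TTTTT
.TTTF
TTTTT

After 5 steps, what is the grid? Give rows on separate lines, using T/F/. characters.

Step 1: 3 trees catch fire, 1 burn out
  T.TTT
  TTTT.
  TTTTF
  .TTF.
  TTTTF
Step 2: 3 trees catch fire, 3 burn out
  T.TTT
  TTTT.
  TTTF.
  .TF..
  TTTF.
Step 3: 4 trees catch fire, 3 burn out
  T.TTT
  TTTF.
  TTF..
  .F...
  TTF..
Step 4: 4 trees catch fire, 4 burn out
  T.TFT
  TTF..
  TF...
  .....
  TF...
Step 5: 5 trees catch fire, 4 burn out
  T.F.F
  TF...
  F....
  .....
  F....

T.F.F
TF...
F....
.....
F....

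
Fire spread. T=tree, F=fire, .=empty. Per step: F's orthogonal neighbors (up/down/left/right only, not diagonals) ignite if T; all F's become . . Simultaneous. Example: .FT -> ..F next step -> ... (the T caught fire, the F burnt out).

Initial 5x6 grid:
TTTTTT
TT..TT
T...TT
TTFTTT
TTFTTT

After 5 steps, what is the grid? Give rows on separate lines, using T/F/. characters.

Step 1: 4 trees catch fire, 2 burn out
  TTTTTT
  TT..TT
  T...TT
  TF.FTT
  TF.FTT
Step 2: 4 trees catch fire, 4 burn out
  TTTTTT
  TT..TT
  T...TT
  F...FT
  F...FT
Step 3: 4 trees catch fire, 4 burn out
  TTTTTT
  TT..TT
  F...FT
  .....F
  .....F
Step 4: 3 trees catch fire, 4 burn out
  TTTTTT
  FT..FT
  .....F
  ......
  ......
Step 5: 4 trees catch fire, 3 burn out
  FTTTFT
  .F...F
  ......
  ......
  ......

FTTTFT
.F...F
......
......
......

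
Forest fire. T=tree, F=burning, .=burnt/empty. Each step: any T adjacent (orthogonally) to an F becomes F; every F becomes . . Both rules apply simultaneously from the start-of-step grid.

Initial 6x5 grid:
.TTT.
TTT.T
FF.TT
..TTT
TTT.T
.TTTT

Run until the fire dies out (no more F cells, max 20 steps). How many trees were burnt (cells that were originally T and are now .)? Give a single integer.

Step 1: +2 fires, +2 burnt (F count now 2)
Step 2: +2 fires, +2 burnt (F count now 2)
Step 3: +1 fires, +2 burnt (F count now 1)
Step 4: +1 fires, +1 burnt (F count now 1)
Step 5: +0 fires, +1 burnt (F count now 0)
Fire out after step 5
Initially T: 20, now '.': 16
Total burnt (originally-T cells now '.'): 6

Answer: 6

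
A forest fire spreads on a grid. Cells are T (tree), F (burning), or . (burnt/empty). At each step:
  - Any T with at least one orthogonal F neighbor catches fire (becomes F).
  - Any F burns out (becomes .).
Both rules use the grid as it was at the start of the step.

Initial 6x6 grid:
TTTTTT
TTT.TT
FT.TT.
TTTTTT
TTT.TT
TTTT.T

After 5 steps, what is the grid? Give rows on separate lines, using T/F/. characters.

Step 1: 3 trees catch fire, 1 burn out
  TTTTTT
  FTT.TT
  .F.TT.
  FTTTTT
  TTT.TT
  TTTT.T
Step 2: 4 trees catch fire, 3 burn out
  FTTTTT
  .FT.TT
  ...TT.
  .FTTTT
  FTT.TT
  TTTT.T
Step 3: 5 trees catch fire, 4 burn out
  .FTTTT
  ..F.TT
  ...TT.
  ..FTTT
  .FT.TT
  FTTT.T
Step 4: 4 trees catch fire, 5 burn out
  ..FTTT
  ....TT
  ...TT.
  ...FTT
  ..F.TT
  .FTT.T
Step 5: 4 trees catch fire, 4 burn out
  ...FTT
  ....TT
  ...FT.
  ....FT
  ....TT
  ..FT.T

...FTT
....TT
...FT.
....FT
....TT
..FT.T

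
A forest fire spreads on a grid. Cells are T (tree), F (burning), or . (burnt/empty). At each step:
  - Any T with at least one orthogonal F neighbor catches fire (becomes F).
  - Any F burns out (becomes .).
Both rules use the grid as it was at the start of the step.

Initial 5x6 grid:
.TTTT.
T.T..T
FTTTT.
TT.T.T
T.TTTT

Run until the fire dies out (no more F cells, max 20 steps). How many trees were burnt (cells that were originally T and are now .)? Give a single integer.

Answer: 19

Derivation:
Step 1: +3 fires, +1 burnt (F count now 3)
Step 2: +3 fires, +3 burnt (F count now 3)
Step 3: +2 fires, +3 burnt (F count now 2)
Step 4: +3 fires, +2 burnt (F count now 3)
Step 5: +3 fires, +3 burnt (F count now 3)
Step 6: +3 fires, +3 burnt (F count now 3)
Step 7: +1 fires, +3 burnt (F count now 1)
Step 8: +1 fires, +1 burnt (F count now 1)
Step 9: +0 fires, +1 burnt (F count now 0)
Fire out after step 9
Initially T: 20, now '.': 29
Total burnt (originally-T cells now '.'): 19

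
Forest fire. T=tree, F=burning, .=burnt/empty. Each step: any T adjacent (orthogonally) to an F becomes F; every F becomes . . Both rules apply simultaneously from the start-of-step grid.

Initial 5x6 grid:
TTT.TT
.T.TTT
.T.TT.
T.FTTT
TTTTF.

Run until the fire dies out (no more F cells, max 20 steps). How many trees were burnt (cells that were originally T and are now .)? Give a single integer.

Step 1: +4 fires, +2 burnt (F count now 4)
Step 2: +4 fires, +4 burnt (F count now 4)
Step 3: +3 fires, +4 burnt (F count now 3)
Step 4: +3 fires, +3 burnt (F count now 3)
Step 5: +1 fires, +3 burnt (F count now 1)
Step 6: +0 fires, +1 burnt (F count now 0)
Fire out after step 6
Initially T: 20, now '.': 25
Total burnt (originally-T cells now '.'): 15

Answer: 15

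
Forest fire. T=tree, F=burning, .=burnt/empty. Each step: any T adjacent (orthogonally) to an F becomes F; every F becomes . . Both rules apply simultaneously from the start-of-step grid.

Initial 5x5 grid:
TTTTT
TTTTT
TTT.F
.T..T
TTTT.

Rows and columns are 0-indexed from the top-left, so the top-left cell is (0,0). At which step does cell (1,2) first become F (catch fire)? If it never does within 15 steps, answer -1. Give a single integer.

Step 1: cell (1,2)='T' (+2 fires, +1 burnt)
Step 2: cell (1,2)='T' (+2 fires, +2 burnt)
Step 3: cell (1,2)='F' (+2 fires, +2 burnt)
  -> target ignites at step 3
Step 4: cell (1,2)='.' (+3 fires, +2 burnt)
Step 5: cell (1,2)='.' (+3 fires, +3 burnt)
Step 6: cell (1,2)='.' (+3 fires, +3 burnt)
Step 7: cell (1,2)='.' (+1 fires, +3 burnt)
Step 8: cell (1,2)='.' (+2 fires, +1 burnt)
Step 9: cell (1,2)='.' (+1 fires, +2 burnt)
Step 10: cell (1,2)='.' (+0 fires, +1 burnt)
  fire out at step 10

3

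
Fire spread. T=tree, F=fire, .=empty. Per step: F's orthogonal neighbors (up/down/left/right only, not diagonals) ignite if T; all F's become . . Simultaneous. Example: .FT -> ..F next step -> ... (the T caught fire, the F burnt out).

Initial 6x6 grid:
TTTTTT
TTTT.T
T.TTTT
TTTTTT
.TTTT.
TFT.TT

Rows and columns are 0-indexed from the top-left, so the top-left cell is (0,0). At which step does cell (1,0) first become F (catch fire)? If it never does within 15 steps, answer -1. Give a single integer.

Step 1: cell (1,0)='T' (+3 fires, +1 burnt)
Step 2: cell (1,0)='T' (+2 fires, +3 burnt)
Step 3: cell (1,0)='T' (+3 fires, +2 burnt)
Step 4: cell (1,0)='T' (+4 fires, +3 burnt)
Step 5: cell (1,0)='F' (+5 fires, +4 burnt)
  -> target ignites at step 5
Step 6: cell (1,0)='.' (+7 fires, +5 burnt)
Step 7: cell (1,0)='.' (+3 fires, +7 burnt)
Step 8: cell (1,0)='.' (+2 fires, +3 burnt)
Step 9: cell (1,0)='.' (+1 fires, +2 burnt)
Step 10: cell (1,0)='.' (+0 fires, +1 burnt)
  fire out at step 10

5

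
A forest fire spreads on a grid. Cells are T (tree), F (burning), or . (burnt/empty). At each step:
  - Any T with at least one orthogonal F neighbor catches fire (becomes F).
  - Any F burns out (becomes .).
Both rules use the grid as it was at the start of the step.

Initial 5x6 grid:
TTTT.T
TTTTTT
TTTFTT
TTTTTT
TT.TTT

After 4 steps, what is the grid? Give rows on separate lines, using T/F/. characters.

Step 1: 4 trees catch fire, 1 burn out
  TTTT.T
  TTTFTT
  TTF.FT
  TTTFTT
  TT.TTT
Step 2: 8 trees catch fire, 4 burn out
  TTTF.T
  TTF.FT
  TF...F
  TTF.FT
  TT.FTT
Step 3: 7 trees catch fire, 8 burn out
  TTF..T
  TF...F
  F.....
  TF...F
  TT..FT
Step 4: 6 trees catch fire, 7 burn out
  TF...F
  F.....
  ......
  F.....
  TF...F

TF...F
F.....
......
F.....
TF...F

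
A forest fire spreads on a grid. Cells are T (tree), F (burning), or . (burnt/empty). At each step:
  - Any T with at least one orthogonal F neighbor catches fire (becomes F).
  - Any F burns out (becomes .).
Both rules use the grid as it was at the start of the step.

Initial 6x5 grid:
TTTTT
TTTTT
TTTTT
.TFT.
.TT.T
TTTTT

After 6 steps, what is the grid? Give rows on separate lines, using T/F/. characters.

Step 1: 4 trees catch fire, 1 burn out
  TTTTT
  TTTTT
  TTFTT
  .F.F.
  .TF.T
  TTTTT
Step 2: 5 trees catch fire, 4 burn out
  TTTTT
  TTFTT
  TF.FT
  .....
  .F..T
  TTFTT
Step 3: 7 trees catch fire, 5 burn out
  TTFTT
  TF.FT
  F...F
  .....
  ....T
  TF.FT
Step 4: 6 trees catch fire, 7 burn out
  TF.FT
  F...F
  .....
  .....
  ....T
  F...F
Step 5: 3 trees catch fire, 6 burn out
  F...F
  .....
  .....
  .....
  ....F
  .....
Step 6: 0 trees catch fire, 3 burn out
  .....
  .....
  .....
  .....
  .....
  .....

.....
.....
.....
.....
.....
.....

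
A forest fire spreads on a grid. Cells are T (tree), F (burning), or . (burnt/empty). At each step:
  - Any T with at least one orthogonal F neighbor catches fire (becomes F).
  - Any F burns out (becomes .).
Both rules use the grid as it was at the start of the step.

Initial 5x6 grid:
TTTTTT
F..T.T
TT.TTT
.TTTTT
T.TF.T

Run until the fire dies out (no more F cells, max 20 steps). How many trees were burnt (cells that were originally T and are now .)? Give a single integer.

Step 1: +4 fires, +2 burnt (F count now 4)
Step 2: +5 fires, +4 burnt (F count now 5)
Step 3: +5 fires, +5 burnt (F count now 5)
Step 4: +3 fires, +5 burnt (F count now 3)
Step 5: +2 fires, +3 burnt (F count now 2)
Step 6: +1 fires, +2 burnt (F count now 1)
Step 7: +0 fires, +1 burnt (F count now 0)
Fire out after step 7
Initially T: 21, now '.': 29
Total burnt (originally-T cells now '.'): 20

Answer: 20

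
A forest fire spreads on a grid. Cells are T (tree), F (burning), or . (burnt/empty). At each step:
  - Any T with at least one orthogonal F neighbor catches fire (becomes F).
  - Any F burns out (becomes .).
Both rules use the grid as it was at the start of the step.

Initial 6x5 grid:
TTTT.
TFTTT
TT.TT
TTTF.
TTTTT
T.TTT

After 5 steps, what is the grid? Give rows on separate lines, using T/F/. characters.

Step 1: 7 trees catch fire, 2 burn out
  TFTT.
  F.FTT
  TF.FT
  TTF..
  TTTFT
  T.TTT
Step 2: 9 trees catch fire, 7 burn out
  F.FT.
  ...FT
  F...F
  TF...
  TTF.F
  T.TFT
Step 3: 6 trees catch fire, 9 burn out
  ...F.
  ....F
  .....
  F....
  TF...
  T.F.F
Step 4: 1 trees catch fire, 6 burn out
  .....
  .....
  .....
  .....
  F....
  T....
Step 5: 1 trees catch fire, 1 burn out
  .....
  .....
  .....
  .....
  .....
  F....

.....
.....
.....
.....
.....
F....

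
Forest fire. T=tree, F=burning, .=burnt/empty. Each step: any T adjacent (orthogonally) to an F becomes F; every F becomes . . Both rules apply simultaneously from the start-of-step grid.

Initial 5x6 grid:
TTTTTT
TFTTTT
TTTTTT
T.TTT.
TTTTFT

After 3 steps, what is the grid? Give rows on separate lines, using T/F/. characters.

Step 1: 7 trees catch fire, 2 burn out
  TFTTTT
  F.FTTT
  TFTTTT
  T.TTF.
  TTTF.F
Step 2: 8 trees catch fire, 7 burn out
  F.FTTT
  ...FTT
  F.FTFT
  T.TF..
  TTF...
Step 3: 7 trees catch fire, 8 burn out
  ...FTT
  ....FT
  ...F.F
  F.F...
  TF....

...FTT
....FT
...F.F
F.F...
TF....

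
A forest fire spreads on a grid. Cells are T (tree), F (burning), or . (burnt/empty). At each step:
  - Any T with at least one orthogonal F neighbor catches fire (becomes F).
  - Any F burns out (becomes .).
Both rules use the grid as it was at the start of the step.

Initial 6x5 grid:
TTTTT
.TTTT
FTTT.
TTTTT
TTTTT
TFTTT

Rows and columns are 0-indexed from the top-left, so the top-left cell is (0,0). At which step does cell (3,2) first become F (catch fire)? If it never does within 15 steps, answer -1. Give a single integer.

Step 1: cell (3,2)='T' (+5 fires, +2 burnt)
Step 2: cell (3,2)='T' (+6 fires, +5 burnt)
Step 3: cell (3,2)='F' (+6 fires, +6 burnt)
  -> target ignites at step 3
Step 4: cell (3,2)='.' (+5 fires, +6 burnt)
Step 5: cell (3,2)='.' (+3 fires, +5 burnt)
Step 6: cell (3,2)='.' (+1 fires, +3 burnt)
Step 7: cell (3,2)='.' (+0 fires, +1 burnt)
  fire out at step 7

3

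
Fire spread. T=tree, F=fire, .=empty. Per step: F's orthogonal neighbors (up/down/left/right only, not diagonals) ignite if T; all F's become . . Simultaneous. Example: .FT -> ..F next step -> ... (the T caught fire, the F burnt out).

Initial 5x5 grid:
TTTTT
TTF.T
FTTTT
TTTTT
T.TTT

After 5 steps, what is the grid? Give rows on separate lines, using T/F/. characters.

Step 1: 6 trees catch fire, 2 burn out
  TTFTT
  FF..T
  .FFTT
  FTTTT
  T.TTT
Step 2: 7 trees catch fire, 6 burn out
  FF.FT
  ....T
  ...FT
  .FFTT
  F.TTT
Step 3: 4 trees catch fire, 7 burn out
  ....F
  ....T
  ....F
  ...FT
  ..FTT
Step 4: 3 trees catch fire, 4 burn out
  .....
  ....F
  .....
  ....F
  ...FT
Step 5: 1 trees catch fire, 3 burn out
  .....
  .....
  .....
  .....
  ....F

.....
.....
.....
.....
....F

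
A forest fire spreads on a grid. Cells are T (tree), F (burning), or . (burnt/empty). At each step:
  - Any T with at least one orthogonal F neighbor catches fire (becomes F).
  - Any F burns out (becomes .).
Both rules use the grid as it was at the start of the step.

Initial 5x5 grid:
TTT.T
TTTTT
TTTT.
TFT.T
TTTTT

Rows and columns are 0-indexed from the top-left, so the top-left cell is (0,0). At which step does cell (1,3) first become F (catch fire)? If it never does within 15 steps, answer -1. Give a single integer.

Step 1: cell (1,3)='T' (+4 fires, +1 burnt)
Step 2: cell (1,3)='T' (+5 fires, +4 burnt)
Step 3: cell (1,3)='T' (+5 fires, +5 burnt)
Step 4: cell (1,3)='F' (+4 fires, +5 burnt)
  -> target ignites at step 4
Step 5: cell (1,3)='.' (+2 fires, +4 burnt)
Step 6: cell (1,3)='.' (+1 fires, +2 burnt)
Step 7: cell (1,3)='.' (+0 fires, +1 burnt)
  fire out at step 7

4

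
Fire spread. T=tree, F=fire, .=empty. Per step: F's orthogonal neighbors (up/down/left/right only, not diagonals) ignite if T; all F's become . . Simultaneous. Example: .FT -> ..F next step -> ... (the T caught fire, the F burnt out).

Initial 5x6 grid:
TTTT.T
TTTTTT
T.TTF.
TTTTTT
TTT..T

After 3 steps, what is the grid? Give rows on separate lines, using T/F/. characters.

Step 1: 3 trees catch fire, 1 burn out
  TTTT.T
  TTTTFT
  T.TF..
  TTTTFT
  TTT..T
Step 2: 5 trees catch fire, 3 burn out
  TTTT.T
  TTTF.F
  T.F...
  TTTF.F
  TTT..T
Step 3: 5 trees catch fire, 5 burn out
  TTTF.F
  TTF...
  T.....
  TTF...
  TTT..F

TTTF.F
TTF...
T.....
TTF...
TTT..F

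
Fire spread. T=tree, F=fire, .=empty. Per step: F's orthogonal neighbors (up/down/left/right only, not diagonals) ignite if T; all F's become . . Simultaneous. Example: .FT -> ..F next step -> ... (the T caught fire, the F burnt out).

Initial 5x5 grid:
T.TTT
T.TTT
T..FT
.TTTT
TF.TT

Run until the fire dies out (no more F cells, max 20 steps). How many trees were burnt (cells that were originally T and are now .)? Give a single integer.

Step 1: +5 fires, +2 burnt (F count now 5)
Step 2: +6 fires, +5 burnt (F count now 6)
Step 3: +3 fires, +6 burnt (F count now 3)
Step 4: +0 fires, +3 burnt (F count now 0)
Fire out after step 4
Initially T: 17, now '.': 22
Total burnt (originally-T cells now '.'): 14

Answer: 14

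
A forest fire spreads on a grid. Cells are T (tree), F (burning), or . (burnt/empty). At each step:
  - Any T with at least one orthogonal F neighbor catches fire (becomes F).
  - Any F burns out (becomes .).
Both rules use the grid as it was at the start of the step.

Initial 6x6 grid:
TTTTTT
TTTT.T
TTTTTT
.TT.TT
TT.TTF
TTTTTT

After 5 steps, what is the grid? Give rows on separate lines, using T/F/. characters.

Step 1: 3 trees catch fire, 1 burn out
  TTTTTT
  TTTT.T
  TTTTTT
  .TT.TF
  TT.TF.
  TTTTTF
Step 2: 4 trees catch fire, 3 burn out
  TTTTTT
  TTTT.T
  TTTTTF
  .TT.F.
  TT.F..
  TTTTF.
Step 3: 3 trees catch fire, 4 burn out
  TTTTTT
  TTTT.F
  TTTTF.
  .TT...
  TT....
  TTTF..
Step 4: 3 trees catch fire, 3 burn out
  TTTTTF
  TTTT..
  TTTF..
  .TT...
  TT....
  TTF...
Step 5: 4 trees catch fire, 3 burn out
  TTTTF.
  TTTF..
  TTF...
  .TT...
  TT....
  TF....

TTTTF.
TTTF..
TTF...
.TT...
TT....
TF....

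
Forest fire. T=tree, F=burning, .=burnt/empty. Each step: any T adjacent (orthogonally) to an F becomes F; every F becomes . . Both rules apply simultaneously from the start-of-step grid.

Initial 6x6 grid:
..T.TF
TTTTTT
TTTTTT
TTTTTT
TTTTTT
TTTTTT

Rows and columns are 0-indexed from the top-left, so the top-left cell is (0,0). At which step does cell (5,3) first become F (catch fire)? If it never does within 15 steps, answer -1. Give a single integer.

Step 1: cell (5,3)='T' (+2 fires, +1 burnt)
Step 2: cell (5,3)='T' (+2 fires, +2 burnt)
Step 3: cell (5,3)='T' (+3 fires, +2 burnt)
Step 4: cell (5,3)='T' (+4 fires, +3 burnt)
Step 5: cell (5,3)='T' (+6 fires, +4 burnt)
Step 6: cell (5,3)='T' (+5 fires, +6 burnt)
Step 7: cell (5,3)='F' (+4 fires, +5 burnt)
  -> target ignites at step 7
Step 8: cell (5,3)='.' (+3 fires, +4 burnt)
Step 9: cell (5,3)='.' (+2 fires, +3 burnt)
Step 10: cell (5,3)='.' (+1 fires, +2 burnt)
Step 11: cell (5,3)='.' (+0 fires, +1 burnt)
  fire out at step 11

7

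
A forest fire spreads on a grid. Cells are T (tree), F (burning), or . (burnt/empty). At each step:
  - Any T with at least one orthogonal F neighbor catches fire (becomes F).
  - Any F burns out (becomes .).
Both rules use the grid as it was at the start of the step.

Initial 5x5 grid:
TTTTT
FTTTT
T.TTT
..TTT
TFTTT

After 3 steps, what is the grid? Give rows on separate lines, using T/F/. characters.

Step 1: 5 trees catch fire, 2 burn out
  FTTTT
  .FTTT
  F.TTT
  ..TTT
  F.FTT
Step 2: 4 trees catch fire, 5 burn out
  .FTTT
  ..FTT
  ..TTT
  ..FTT
  ...FT
Step 3: 5 trees catch fire, 4 burn out
  ..FTT
  ...FT
  ..FTT
  ...FT
  ....F

..FTT
...FT
..FTT
...FT
....F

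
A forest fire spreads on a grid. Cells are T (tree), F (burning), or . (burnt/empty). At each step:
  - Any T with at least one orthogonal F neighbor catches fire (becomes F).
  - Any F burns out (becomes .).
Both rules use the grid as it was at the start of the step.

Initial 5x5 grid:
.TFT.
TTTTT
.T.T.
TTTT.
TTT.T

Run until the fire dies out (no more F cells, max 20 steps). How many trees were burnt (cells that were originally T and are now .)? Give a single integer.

Step 1: +3 fires, +1 burnt (F count now 3)
Step 2: +2 fires, +3 burnt (F count now 2)
Step 3: +4 fires, +2 burnt (F count now 4)
Step 4: +2 fires, +4 burnt (F count now 2)
Step 5: +3 fires, +2 burnt (F count now 3)
Step 6: +2 fires, +3 burnt (F count now 2)
Step 7: +0 fires, +2 burnt (F count now 0)
Fire out after step 7
Initially T: 17, now '.': 24
Total burnt (originally-T cells now '.'): 16

Answer: 16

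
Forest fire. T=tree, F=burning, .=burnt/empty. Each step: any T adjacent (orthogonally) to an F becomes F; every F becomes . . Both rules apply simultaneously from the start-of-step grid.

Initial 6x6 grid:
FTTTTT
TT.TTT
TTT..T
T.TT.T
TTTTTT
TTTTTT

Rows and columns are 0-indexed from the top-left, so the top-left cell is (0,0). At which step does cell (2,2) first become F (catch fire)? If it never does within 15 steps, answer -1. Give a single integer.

Step 1: cell (2,2)='T' (+2 fires, +1 burnt)
Step 2: cell (2,2)='T' (+3 fires, +2 burnt)
Step 3: cell (2,2)='T' (+3 fires, +3 burnt)
Step 4: cell (2,2)='F' (+4 fires, +3 burnt)
  -> target ignites at step 4
Step 5: cell (2,2)='.' (+5 fires, +4 burnt)
Step 6: cell (2,2)='.' (+4 fires, +5 burnt)
Step 7: cell (2,2)='.' (+3 fires, +4 burnt)
Step 8: cell (2,2)='.' (+3 fires, +3 burnt)
Step 9: cell (2,2)='.' (+2 fires, +3 burnt)
Step 10: cell (2,2)='.' (+1 fires, +2 burnt)
Step 11: cell (2,2)='.' (+0 fires, +1 burnt)
  fire out at step 11

4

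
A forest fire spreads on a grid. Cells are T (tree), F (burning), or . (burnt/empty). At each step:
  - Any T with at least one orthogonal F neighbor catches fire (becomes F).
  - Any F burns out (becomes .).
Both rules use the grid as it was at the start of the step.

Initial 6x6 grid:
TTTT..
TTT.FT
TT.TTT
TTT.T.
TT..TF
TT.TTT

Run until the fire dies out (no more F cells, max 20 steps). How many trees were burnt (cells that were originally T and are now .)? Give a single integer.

Step 1: +4 fires, +2 burnt (F count now 4)
Step 2: +4 fires, +4 burnt (F count now 4)
Step 3: +1 fires, +4 burnt (F count now 1)
Step 4: +0 fires, +1 burnt (F count now 0)
Fire out after step 4
Initially T: 25, now '.': 20
Total burnt (originally-T cells now '.'): 9

Answer: 9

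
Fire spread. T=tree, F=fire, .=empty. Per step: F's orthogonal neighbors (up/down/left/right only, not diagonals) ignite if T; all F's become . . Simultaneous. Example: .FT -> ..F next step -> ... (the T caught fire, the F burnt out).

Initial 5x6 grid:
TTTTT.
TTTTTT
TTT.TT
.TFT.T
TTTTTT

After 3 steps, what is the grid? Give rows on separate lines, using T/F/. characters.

Step 1: 4 trees catch fire, 1 burn out
  TTTTT.
  TTTTTT
  TTF.TT
  .F.F.T
  TTFTTT
Step 2: 4 trees catch fire, 4 burn out
  TTTTT.
  TTFTTT
  TF..TT
  .....T
  TF.FTT
Step 3: 6 trees catch fire, 4 burn out
  TTFTT.
  TF.FTT
  F...TT
  .....T
  F...FT

TTFTT.
TF.FTT
F...TT
.....T
F...FT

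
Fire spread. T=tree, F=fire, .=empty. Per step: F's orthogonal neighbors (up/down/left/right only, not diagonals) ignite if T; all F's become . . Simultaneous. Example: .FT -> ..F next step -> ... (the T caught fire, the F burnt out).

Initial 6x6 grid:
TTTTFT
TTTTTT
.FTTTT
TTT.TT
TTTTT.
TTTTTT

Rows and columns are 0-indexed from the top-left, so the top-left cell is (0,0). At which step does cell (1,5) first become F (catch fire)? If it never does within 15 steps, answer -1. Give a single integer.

Step 1: cell (1,5)='T' (+6 fires, +2 burnt)
Step 2: cell (1,5)='F' (+11 fires, +6 burnt)
  -> target ignites at step 2
Step 3: cell (1,5)='.' (+6 fires, +11 burnt)
Step 4: cell (1,5)='.' (+5 fires, +6 burnt)
Step 5: cell (1,5)='.' (+2 fires, +5 burnt)
Step 6: cell (1,5)='.' (+1 fires, +2 burnt)
Step 7: cell (1,5)='.' (+0 fires, +1 burnt)
  fire out at step 7

2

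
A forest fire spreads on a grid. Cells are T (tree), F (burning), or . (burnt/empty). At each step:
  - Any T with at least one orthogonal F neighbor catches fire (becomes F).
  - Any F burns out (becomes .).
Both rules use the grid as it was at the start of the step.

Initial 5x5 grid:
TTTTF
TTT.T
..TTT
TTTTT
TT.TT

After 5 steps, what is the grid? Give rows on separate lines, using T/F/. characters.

Step 1: 2 trees catch fire, 1 burn out
  TTTF.
  TTT.F
  ..TTT
  TTTTT
  TT.TT
Step 2: 2 trees catch fire, 2 burn out
  TTF..
  TTT..
  ..TTF
  TTTTT
  TT.TT
Step 3: 4 trees catch fire, 2 burn out
  TF...
  TTF..
  ..TF.
  TTTTF
  TT.TT
Step 4: 5 trees catch fire, 4 burn out
  F....
  TF...
  ..F..
  TTTF.
  TT.TF
Step 5: 3 trees catch fire, 5 burn out
  .....
  F....
  .....
  TTF..
  TT.F.

.....
F....
.....
TTF..
TT.F.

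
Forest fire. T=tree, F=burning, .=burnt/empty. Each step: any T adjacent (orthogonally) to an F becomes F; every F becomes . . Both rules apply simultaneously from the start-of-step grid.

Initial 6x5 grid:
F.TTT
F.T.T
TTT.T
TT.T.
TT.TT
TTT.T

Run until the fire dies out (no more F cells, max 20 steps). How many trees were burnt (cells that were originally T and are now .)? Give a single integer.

Step 1: +1 fires, +2 burnt (F count now 1)
Step 2: +2 fires, +1 burnt (F count now 2)
Step 3: +3 fires, +2 burnt (F count now 3)
Step 4: +3 fires, +3 burnt (F count now 3)
Step 5: +2 fires, +3 burnt (F count now 2)
Step 6: +2 fires, +2 burnt (F count now 2)
Step 7: +1 fires, +2 burnt (F count now 1)
Step 8: +1 fires, +1 burnt (F count now 1)
Step 9: +1 fires, +1 burnt (F count now 1)
Step 10: +0 fires, +1 burnt (F count now 0)
Fire out after step 10
Initially T: 20, now '.': 26
Total burnt (originally-T cells now '.'): 16

Answer: 16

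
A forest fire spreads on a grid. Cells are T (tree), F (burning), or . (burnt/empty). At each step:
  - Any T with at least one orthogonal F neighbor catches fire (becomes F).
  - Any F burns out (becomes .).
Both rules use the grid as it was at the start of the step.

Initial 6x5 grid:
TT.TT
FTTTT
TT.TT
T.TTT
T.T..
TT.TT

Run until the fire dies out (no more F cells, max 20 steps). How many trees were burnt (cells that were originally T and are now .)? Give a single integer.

Answer: 20

Derivation:
Step 1: +3 fires, +1 burnt (F count now 3)
Step 2: +4 fires, +3 burnt (F count now 4)
Step 3: +2 fires, +4 burnt (F count now 2)
Step 4: +4 fires, +2 burnt (F count now 4)
Step 5: +4 fires, +4 burnt (F count now 4)
Step 6: +2 fires, +4 burnt (F count now 2)
Step 7: +1 fires, +2 burnt (F count now 1)
Step 8: +0 fires, +1 burnt (F count now 0)
Fire out after step 8
Initially T: 22, now '.': 28
Total burnt (originally-T cells now '.'): 20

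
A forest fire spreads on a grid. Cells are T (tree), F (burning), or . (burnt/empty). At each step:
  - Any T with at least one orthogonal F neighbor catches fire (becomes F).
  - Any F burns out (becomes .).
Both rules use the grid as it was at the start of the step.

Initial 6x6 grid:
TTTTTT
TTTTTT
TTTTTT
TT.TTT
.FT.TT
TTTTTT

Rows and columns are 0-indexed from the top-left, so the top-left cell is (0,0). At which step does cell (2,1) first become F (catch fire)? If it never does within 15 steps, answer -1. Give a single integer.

Step 1: cell (2,1)='T' (+3 fires, +1 burnt)
Step 2: cell (2,1)='F' (+4 fires, +3 burnt)
  -> target ignites at step 2
Step 3: cell (2,1)='.' (+4 fires, +4 burnt)
Step 4: cell (2,1)='.' (+5 fires, +4 burnt)
Step 5: cell (2,1)='.' (+7 fires, +5 burnt)
Step 6: cell (2,1)='.' (+5 fires, +7 burnt)
Step 7: cell (2,1)='.' (+3 fires, +5 burnt)
Step 8: cell (2,1)='.' (+1 fires, +3 burnt)
Step 9: cell (2,1)='.' (+0 fires, +1 burnt)
  fire out at step 9

2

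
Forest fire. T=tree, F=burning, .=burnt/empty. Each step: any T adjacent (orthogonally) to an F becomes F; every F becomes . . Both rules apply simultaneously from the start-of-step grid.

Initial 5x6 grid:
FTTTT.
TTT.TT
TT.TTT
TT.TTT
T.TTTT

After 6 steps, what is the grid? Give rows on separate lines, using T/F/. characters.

Step 1: 2 trees catch fire, 1 burn out
  .FTTT.
  FTT.TT
  TT.TTT
  TT.TTT
  T.TTTT
Step 2: 3 trees catch fire, 2 burn out
  ..FTT.
  .FT.TT
  FT.TTT
  TT.TTT
  T.TTTT
Step 3: 4 trees catch fire, 3 burn out
  ...FT.
  ..F.TT
  .F.TTT
  FT.TTT
  T.TTTT
Step 4: 3 trees catch fire, 4 burn out
  ....F.
  ....TT
  ...TTT
  .F.TTT
  F.TTTT
Step 5: 1 trees catch fire, 3 burn out
  ......
  ....FT
  ...TTT
  ...TTT
  ..TTTT
Step 6: 2 trees catch fire, 1 burn out
  ......
  .....F
  ...TFT
  ...TTT
  ..TTTT

......
.....F
...TFT
...TTT
..TTTT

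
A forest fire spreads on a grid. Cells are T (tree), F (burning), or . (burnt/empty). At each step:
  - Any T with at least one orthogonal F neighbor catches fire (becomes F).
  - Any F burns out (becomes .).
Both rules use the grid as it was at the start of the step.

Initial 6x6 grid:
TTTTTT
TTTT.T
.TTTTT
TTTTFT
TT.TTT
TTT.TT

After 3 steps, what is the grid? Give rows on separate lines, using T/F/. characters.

Step 1: 4 trees catch fire, 1 burn out
  TTTTTT
  TTTT.T
  .TTTFT
  TTTF.F
  TT.TFT
  TTT.TT
Step 2: 6 trees catch fire, 4 burn out
  TTTTTT
  TTTT.T
  .TTF.F
  TTF...
  TT.F.F
  TTT.FT
Step 3: 5 trees catch fire, 6 burn out
  TTTTTT
  TTTF.F
  .TF...
  TF....
  TT....
  TTT..F

TTTTTT
TTTF.F
.TF...
TF....
TT....
TTT..F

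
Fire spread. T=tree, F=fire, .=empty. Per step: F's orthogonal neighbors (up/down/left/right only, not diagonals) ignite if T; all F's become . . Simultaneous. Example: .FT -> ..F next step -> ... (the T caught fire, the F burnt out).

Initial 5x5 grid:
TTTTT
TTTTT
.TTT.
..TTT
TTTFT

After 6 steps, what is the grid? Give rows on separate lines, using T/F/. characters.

Step 1: 3 trees catch fire, 1 burn out
  TTTTT
  TTTTT
  .TTT.
  ..TFT
  TTF.F
Step 2: 4 trees catch fire, 3 burn out
  TTTTT
  TTTTT
  .TTF.
  ..F.F
  TF...
Step 3: 3 trees catch fire, 4 burn out
  TTTTT
  TTTFT
  .TF..
  .....
  F....
Step 4: 4 trees catch fire, 3 burn out
  TTTFT
  TTF.F
  .F...
  .....
  .....
Step 5: 3 trees catch fire, 4 burn out
  TTF.F
  TF...
  .....
  .....
  .....
Step 6: 2 trees catch fire, 3 burn out
  TF...
  F....
  .....
  .....
  .....

TF...
F....
.....
.....
.....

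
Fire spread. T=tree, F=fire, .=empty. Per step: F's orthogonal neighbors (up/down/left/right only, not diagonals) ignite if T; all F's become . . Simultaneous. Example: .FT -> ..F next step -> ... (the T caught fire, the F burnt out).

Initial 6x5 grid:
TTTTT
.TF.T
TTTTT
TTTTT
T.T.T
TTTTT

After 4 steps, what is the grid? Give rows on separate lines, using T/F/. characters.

Step 1: 3 trees catch fire, 1 burn out
  TTFTT
  .F..T
  TTFTT
  TTTTT
  T.T.T
  TTTTT
Step 2: 5 trees catch fire, 3 burn out
  TF.FT
  ....T
  TF.FT
  TTFTT
  T.T.T
  TTTTT
Step 3: 7 trees catch fire, 5 burn out
  F...F
  ....T
  F...F
  TF.FT
  T.F.T
  TTTTT
Step 4: 4 trees catch fire, 7 burn out
  .....
  ....F
  .....
  F...F
  T...T
  TTFTT

.....
....F
.....
F...F
T...T
TTFTT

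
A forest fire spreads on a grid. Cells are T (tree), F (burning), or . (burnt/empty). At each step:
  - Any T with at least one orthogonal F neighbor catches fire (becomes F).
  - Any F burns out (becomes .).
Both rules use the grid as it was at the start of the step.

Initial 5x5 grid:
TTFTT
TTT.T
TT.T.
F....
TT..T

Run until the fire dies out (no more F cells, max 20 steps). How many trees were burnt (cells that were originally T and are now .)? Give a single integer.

Answer: 12

Derivation:
Step 1: +5 fires, +2 burnt (F count now 5)
Step 2: +6 fires, +5 burnt (F count now 6)
Step 3: +1 fires, +6 burnt (F count now 1)
Step 4: +0 fires, +1 burnt (F count now 0)
Fire out after step 4
Initially T: 14, now '.': 23
Total burnt (originally-T cells now '.'): 12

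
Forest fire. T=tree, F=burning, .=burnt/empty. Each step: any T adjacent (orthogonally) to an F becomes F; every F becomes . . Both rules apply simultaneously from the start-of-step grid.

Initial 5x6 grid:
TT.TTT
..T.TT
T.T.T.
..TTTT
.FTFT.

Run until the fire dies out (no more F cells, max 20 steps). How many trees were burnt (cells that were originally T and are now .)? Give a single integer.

Answer: 14

Derivation:
Step 1: +3 fires, +2 burnt (F count now 3)
Step 2: +2 fires, +3 burnt (F count now 2)
Step 3: +3 fires, +2 burnt (F count now 3)
Step 4: +2 fires, +3 burnt (F count now 2)
Step 5: +2 fires, +2 burnt (F count now 2)
Step 6: +2 fires, +2 burnt (F count now 2)
Step 7: +0 fires, +2 burnt (F count now 0)
Fire out after step 7
Initially T: 17, now '.': 27
Total burnt (originally-T cells now '.'): 14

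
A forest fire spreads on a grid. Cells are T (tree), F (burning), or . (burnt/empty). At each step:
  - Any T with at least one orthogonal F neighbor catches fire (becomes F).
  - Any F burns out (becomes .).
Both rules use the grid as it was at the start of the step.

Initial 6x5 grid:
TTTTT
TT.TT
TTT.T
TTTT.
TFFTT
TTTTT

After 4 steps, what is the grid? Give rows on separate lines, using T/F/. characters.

Step 1: 6 trees catch fire, 2 burn out
  TTTTT
  TT.TT
  TTT.T
  TFFT.
  F..FT
  TFFTT
Step 2: 7 trees catch fire, 6 burn out
  TTTTT
  TT.TT
  TFF.T
  F..F.
  ....F
  F..FT
Step 3: 3 trees catch fire, 7 burn out
  TTTTT
  TF.TT
  F...T
  .....
  .....
  ....F
Step 4: 2 trees catch fire, 3 burn out
  TFTTT
  F..TT
  ....T
  .....
  .....
  .....

TFTTT
F..TT
....T
.....
.....
.....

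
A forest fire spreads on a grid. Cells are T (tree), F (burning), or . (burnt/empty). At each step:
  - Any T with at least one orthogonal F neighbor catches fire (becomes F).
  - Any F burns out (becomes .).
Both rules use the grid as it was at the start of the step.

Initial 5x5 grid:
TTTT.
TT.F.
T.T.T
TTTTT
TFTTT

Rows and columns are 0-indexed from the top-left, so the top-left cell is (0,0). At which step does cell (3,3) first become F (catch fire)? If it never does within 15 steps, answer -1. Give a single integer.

Step 1: cell (3,3)='T' (+4 fires, +2 burnt)
Step 2: cell (3,3)='T' (+4 fires, +4 burnt)
Step 3: cell (3,3)='F' (+5 fires, +4 burnt)
  -> target ignites at step 3
Step 4: cell (3,3)='.' (+4 fires, +5 burnt)
Step 5: cell (3,3)='.' (+1 fires, +4 burnt)
Step 6: cell (3,3)='.' (+0 fires, +1 burnt)
  fire out at step 6

3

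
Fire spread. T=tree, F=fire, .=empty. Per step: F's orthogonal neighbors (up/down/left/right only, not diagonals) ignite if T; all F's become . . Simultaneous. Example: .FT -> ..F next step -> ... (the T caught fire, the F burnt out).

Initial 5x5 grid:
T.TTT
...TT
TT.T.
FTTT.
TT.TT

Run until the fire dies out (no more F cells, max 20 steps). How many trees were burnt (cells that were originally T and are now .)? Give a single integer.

Answer: 15

Derivation:
Step 1: +3 fires, +1 burnt (F count now 3)
Step 2: +3 fires, +3 burnt (F count now 3)
Step 3: +1 fires, +3 burnt (F count now 1)
Step 4: +2 fires, +1 burnt (F count now 2)
Step 5: +2 fires, +2 burnt (F count now 2)
Step 6: +2 fires, +2 burnt (F count now 2)
Step 7: +2 fires, +2 burnt (F count now 2)
Step 8: +0 fires, +2 burnt (F count now 0)
Fire out after step 8
Initially T: 16, now '.': 24
Total burnt (originally-T cells now '.'): 15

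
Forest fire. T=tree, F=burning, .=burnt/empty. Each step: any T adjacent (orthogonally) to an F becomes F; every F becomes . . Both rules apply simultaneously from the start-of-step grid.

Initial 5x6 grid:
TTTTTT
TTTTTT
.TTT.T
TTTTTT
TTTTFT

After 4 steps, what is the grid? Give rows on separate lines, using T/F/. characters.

Step 1: 3 trees catch fire, 1 burn out
  TTTTTT
  TTTTTT
  .TTT.T
  TTTTFT
  TTTF.F
Step 2: 3 trees catch fire, 3 burn out
  TTTTTT
  TTTTTT
  .TTT.T
  TTTF.F
  TTF...
Step 3: 4 trees catch fire, 3 burn out
  TTTTTT
  TTTTTT
  .TTF.F
  TTF...
  TF....
Step 4: 5 trees catch fire, 4 burn out
  TTTTTT
  TTTFTF
  .TF...
  TF....
  F.....

TTTTTT
TTTFTF
.TF...
TF....
F.....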